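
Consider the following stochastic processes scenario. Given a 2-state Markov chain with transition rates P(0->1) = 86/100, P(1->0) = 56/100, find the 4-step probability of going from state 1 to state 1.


Computing P^4 by matrix multiplication.
P = [[0.1400, 0.8600], [0.5600, 0.4400]]
After raising P to the power 4:
P^4(1,1) = 0.6179

0.6179


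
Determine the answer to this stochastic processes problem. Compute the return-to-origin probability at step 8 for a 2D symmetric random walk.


P = C(8,4)^2 / 4^8
= 70^2 / 65536
= 4900 / 65536
= 0.0748

0.0748


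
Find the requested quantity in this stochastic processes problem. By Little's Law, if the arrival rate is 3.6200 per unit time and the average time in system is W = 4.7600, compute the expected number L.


Little's Law: L = lambda * W
= 3.6200 * 4.7600
= 17.2312

17.2312


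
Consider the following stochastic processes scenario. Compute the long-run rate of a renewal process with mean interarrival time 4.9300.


Long-run renewal rate = 1/E(X)
= 1/4.9300
= 0.2028

0.2028


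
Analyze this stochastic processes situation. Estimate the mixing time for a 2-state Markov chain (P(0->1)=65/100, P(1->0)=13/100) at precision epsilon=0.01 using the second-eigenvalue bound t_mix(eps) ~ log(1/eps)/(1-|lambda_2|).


lambda_2 = |1 - p01 - p10| = |1 - 0.6500 - 0.1300| = 0.2200
t_mix ~ log(1/eps)/(1 - |lambda_2|)
= log(100)/(1 - 0.2200) = 4.6052/0.7800
= 5.9041

5.9041


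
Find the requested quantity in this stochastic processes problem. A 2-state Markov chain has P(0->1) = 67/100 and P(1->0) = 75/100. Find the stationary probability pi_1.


Stationary distribution: pi_0 = p10/(p01+p10), pi_1 = p01/(p01+p10)
p01 = 0.6700, p10 = 0.7500
pi_1 = 0.4718

0.4718


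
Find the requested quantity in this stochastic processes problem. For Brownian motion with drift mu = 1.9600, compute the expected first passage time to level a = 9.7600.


Expected first passage time = a/mu
= 9.7600/1.9600
= 4.9796

4.9796


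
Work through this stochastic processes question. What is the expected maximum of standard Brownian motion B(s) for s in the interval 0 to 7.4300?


E(max B(s)) = sqrt(2t/pi)
= sqrt(2*7.4300/pi)
= sqrt(4.7301)
= 2.1749

2.1749


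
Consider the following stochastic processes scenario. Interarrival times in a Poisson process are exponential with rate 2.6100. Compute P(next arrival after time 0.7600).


P(X > t) = exp(-lambda * t)
= exp(-2.6100 * 0.7600)
= exp(-1.9836) = 0.1376

0.1376


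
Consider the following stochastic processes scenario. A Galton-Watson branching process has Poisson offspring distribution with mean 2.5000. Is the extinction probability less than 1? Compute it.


Since mu = 2.5000 > 1, extinction prob q < 1.
Solve s = exp(mu*(s-1)) iteratively.
q = 0.1074

0.1074


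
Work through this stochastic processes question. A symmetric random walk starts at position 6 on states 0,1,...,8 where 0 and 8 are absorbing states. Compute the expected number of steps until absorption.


For symmetric RW on 0,...,N with absorbing barriers, E(i) = i*(N-i)
E(6) = 6 * 2 = 12

12


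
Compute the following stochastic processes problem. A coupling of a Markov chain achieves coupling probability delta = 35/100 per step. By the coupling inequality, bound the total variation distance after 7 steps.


TV distance bound <= (1-delta)^n
= (1 - 0.3500)^7
= 0.6500^7
= 0.0490

0.0490


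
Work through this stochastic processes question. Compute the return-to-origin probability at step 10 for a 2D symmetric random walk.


P = C(10,5)^2 / 4^10
= 252^2 / 1048576
= 63504 / 1048576
= 0.0606

0.0606


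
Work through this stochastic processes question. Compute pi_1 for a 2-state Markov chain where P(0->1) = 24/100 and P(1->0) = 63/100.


Stationary distribution: pi_0 = p10/(p01+p10), pi_1 = p01/(p01+p10)
p01 = 0.2400, p10 = 0.6300
pi_1 = 0.2759

0.2759


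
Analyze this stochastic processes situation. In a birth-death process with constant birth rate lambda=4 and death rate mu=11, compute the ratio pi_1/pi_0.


For birth-death process, pi_n/pi_0 = (lambda/mu)^n
= (4/11)^1
= 0.3636

0.3636


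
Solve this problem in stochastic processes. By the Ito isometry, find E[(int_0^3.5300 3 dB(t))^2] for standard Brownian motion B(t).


By Ito isometry: E[(int f dB)^2] = int f^2 dt
= 3^2 * 3.5300
= 9 * 3.5300 = 31.7700

31.7700


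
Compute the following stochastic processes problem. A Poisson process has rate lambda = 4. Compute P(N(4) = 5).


P(N(t)=k) = (lambda*t)^k * exp(-lambda*t) / k!
lambda*t = 16
= 16^5 * exp(-16) / 5!
= 1048576 * 1.1254e-07 / 120
= 9.8335e-04

9.8335e-04


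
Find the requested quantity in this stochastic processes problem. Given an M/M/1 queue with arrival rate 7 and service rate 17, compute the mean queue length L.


rho = 7/17 = 0.4118
L = rho/(1-rho)
= 0.4118/0.5882
= 0.7000

0.7000


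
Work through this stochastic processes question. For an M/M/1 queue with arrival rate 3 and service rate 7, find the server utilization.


rho = lambda/mu
= 3/7
= 0.4286

0.4286


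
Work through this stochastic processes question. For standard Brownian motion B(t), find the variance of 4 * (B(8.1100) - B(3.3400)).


Var(alpha*(B(t)-B(s))) = alpha^2 * (t-s)
= 4^2 * (8.1100 - 3.3400)
= 16 * 4.7700
= 76.3200

76.3200


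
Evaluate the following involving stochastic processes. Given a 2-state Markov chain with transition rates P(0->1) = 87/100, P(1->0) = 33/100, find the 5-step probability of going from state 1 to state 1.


Computing P^5 by matrix multiplication.
P = [[0.1300, 0.8700], [0.3300, 0.6700]]
After raising P to the power 5:
P^5(1,1) = 0.7249

0.7249


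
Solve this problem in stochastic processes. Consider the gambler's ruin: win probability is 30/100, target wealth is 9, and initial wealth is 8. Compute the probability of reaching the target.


Gambler's ruin formula:
r = q/p = 0.7000/0.3000 = 2.3333
P(win) = (1 - r^i)/(1 - r^N)
= (1 - 2.3333^8)/(1 - 2.3333^9)
= 0.4283

0.4283


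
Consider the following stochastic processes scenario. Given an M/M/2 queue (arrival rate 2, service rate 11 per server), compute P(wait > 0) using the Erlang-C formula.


a = lambda/mu = 0.1818
rho = a/c = 0.0909
Erlang-C formula applied:
C(c,a) = 0.0152

0.0152


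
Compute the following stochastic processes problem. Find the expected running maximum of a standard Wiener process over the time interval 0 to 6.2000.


E(max B(s)) = sqrt(2t/pi)
= sqrt(2*6.2000/pi)
= sqrt(3.9470)
= 1.9867

1.9867


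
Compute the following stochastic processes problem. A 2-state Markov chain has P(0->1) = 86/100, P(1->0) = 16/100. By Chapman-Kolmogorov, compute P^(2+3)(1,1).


P^5 = P^2 * P^3
Computing via matrix multiplication of the transition matrix.
Entry (1,1) of P^5 = 0.8431

0.8431


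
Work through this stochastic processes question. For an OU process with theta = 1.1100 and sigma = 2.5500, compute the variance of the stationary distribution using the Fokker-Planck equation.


Stationary variance = sigma^2 / (2*theta)
= 2.5500^2 / (2*1.1100)
= 6.5025 / 2.2200
= 2.9291

2.9291


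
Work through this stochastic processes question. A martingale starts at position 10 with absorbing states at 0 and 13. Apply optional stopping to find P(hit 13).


By optional stopping theorem: E(M at tau) = M(0) = 10
P(hit 13)*13 + P(hit 0)*0 = 10
P(hit 13) = (10 - 0)/(13 - 0) = 10/13 = 0.7692

0.7692


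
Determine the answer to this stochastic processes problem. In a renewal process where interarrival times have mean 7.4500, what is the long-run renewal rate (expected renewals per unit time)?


Long-run renewal rate = 1/E(X)
= 1/7.4500
= 0.1342

0.1342


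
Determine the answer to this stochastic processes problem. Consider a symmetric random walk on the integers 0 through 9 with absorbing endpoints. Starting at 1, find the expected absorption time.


For symmetric RW on 0,...,N with absorbing barriers, E(i) = i*(N-i)
E(1) = 1 * 8 = 8

8


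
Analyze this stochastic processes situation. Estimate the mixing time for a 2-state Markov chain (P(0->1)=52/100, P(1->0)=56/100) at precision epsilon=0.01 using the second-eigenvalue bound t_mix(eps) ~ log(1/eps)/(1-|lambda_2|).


lambda_2 = |1 - p01 - p10| = |1 - 0.5200 - 0.5600| = 0.0800
t_mix ~ log(1/eps)/(1 - |lambda_2|)
= log(100)/(1 - 0.0800) = 4.6052/0.9200
= 5.0056

5.0056


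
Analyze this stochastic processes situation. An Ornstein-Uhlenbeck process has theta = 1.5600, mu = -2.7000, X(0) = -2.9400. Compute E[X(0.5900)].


E[X(t)] = mu + (X(0) - mu)*exp(-theta*t)
= -2.7000 + (-2.9400 - -2.7000)*exp(-1.5600*0.5900)
= -2.7000 + -0.2400 * 0.3984
= -2.7956

-2.7956


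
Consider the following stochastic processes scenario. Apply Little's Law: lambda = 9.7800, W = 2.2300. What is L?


Little's Law: L = lambda * W
= 9.7800 * 2.2300
= 21.8094

21.8094


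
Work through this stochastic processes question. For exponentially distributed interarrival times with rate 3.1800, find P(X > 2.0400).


P(X > t) = exp(-lambda * t)
= exp(-3.1800 * 2.0400)
= exp(-6.4872) = 0.0015

0.0015


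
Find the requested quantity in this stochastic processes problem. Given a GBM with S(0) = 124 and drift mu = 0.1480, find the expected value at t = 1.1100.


E[S(t)] = S(0) * exp(mu * t)
= 124 * exp(0.1480 * 1.1100)
= 124 * 1.1785
= 146.1395

146.1395


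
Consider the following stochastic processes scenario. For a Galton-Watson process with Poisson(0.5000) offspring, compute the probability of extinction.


Since mu = 0.5000 <= 1, extinction probability = 1.

1.0000


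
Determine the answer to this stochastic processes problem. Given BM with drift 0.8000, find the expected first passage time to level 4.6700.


Expected first passage time = a/mu
= 4.6700/0.8000
= 5.8375

5.8375


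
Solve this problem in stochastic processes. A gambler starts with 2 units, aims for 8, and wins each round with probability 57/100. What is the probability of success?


Gambler's ruin formula:
r = q/p = 0.4300/0.5700 = 0.7544
P(win) = (1 - r^i)/(1 - r^N)
= (1 - 0.7544^2)/(1 - 0.7544^8)
= 0.4814

0.4814


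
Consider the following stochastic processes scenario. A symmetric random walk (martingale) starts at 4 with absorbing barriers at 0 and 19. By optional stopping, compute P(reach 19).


By optional stopping theorem: E(M at tau) = M(0) = 4
P(hit 19)*19 + P(hit 0)*0 = 4
P(hit 19) = (4 - 0)/(19 - 0) = 4/19 = 0.2105

0.2105


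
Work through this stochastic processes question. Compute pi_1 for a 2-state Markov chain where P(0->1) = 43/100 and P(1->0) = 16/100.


Stationary distribution: pi_0 = p10/(p01+p10), pi_1 = p01/(p01+p10)
p01 = 0.4300, p10 = 0.1600
pi_1 = 0.7288

0.7288


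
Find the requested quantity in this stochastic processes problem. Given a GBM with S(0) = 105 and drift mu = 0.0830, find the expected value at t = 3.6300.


E[S(t)] = S(0) * exp(mu * t)
= 105 * exp(0.0830 * 3.6300)
= 105 * 1.3516
= 141.9181

141.9181


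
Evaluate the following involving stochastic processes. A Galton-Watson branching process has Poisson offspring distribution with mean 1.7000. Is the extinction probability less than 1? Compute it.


Since mu = 1.7000 > 1, extinction prob q < 1.
Solve s = exp(mu*(s-1)) iteratively.
q = 0.3088

0.3088


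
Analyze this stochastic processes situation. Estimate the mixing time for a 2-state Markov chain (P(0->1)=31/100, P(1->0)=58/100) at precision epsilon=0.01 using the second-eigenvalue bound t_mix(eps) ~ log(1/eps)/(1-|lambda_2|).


lambda_2 = |1 - p01 - p10| = |1 - 0.3100 - 0.5800| = 0.1100
t_mix ~ log(1/eps)/(1 - |lambda_2|)
= log(100)/(1 - 0.1100) = 4.6052/0.8900
= 5.1743

5.1743


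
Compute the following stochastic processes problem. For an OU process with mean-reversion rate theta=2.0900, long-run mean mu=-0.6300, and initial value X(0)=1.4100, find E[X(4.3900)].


E[X(t)] = mu + (X(0) - mu)*exp(-theta*t)
= -0.6300 + (1.4100 - -0.6300)*exp(-2.0900*4.3900)
= -0.6300 + 2.0400 * 1.0359e-04
= -0.6298

-0.6298


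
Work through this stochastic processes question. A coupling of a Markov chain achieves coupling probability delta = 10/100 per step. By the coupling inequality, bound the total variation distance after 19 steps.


TV distance bound <= (1-delta)^n
= (1 - 0.1000)^19
= 0.9000^19
= 0.1351

0.1351


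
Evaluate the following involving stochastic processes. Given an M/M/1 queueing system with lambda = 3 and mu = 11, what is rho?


rho = lambda/mu
= 3/11
= 0.2727

0.2727


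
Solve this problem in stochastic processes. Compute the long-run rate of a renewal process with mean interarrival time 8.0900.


Long-run renewal rate = 1/E(X)
= 1/8.0900
= 0.1236

0.1236


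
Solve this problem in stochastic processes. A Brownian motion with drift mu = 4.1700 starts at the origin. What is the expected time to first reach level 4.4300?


Expected first passage time = a/mu
= 4.4300/4.1700
= 1.0624

1.0624


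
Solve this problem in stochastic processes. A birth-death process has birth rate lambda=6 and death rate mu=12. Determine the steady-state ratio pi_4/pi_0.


For birth-death process, pi_n/pi_0 = (lambda/mu)^n
= (6/12)^4
= 0.0625

0.0625


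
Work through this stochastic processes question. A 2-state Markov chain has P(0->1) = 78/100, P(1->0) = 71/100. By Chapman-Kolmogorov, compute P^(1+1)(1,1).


P^2 = P^1 * P^1
Computing via matrix multiplication of the transition matrix.
Entry (1,1) of P^2 = 0.6379

0.6379


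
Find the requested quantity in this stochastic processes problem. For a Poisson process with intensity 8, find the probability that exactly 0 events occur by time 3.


P(N(t)=k) = (lambda*t)^k * exp(-lambda*t) / k!
lambda*t = 24
= 24^0 * exp(-24) / 0!
= 1 * 3.7751e-11 / 1
= 3.7751e-11

3.7751e-11


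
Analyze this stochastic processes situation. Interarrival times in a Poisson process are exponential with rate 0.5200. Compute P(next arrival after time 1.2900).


P(X > t) = exp(-lambda * t)
= exp(-0.5200 * 1.2900)
= exp(-0.6708) = 0.5113

0.5113


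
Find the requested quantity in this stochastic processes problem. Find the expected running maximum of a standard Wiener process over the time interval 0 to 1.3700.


E(max B(s)) = sqrt(2t/pi)
= sqrt(2*1.3700/pi)
= sqrt(0.8722)
= 0.9339

0.9339


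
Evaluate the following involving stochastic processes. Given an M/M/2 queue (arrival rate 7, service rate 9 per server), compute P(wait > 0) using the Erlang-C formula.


a = lambda/mu = 0.7778
rho = a/c = 0.3889
Erlang-C formula applied:
C(c,a) = 0.2178

0.2178


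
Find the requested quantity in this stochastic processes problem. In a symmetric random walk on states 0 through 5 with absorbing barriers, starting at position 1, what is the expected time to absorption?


For symmetric RW on 0,...,N with absorbing barriers, E(i) = i*(N-i)
E(1) = 1 * 4 = 4

4


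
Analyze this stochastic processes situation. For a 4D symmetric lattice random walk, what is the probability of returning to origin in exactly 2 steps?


P(return in 2 steps) = P(reverse first step) = 1/(2d)
= 1/8
= 0.1250

0.1250


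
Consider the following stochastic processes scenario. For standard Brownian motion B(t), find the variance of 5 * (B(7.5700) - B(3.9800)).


Var(alpha*(B(t)-B(s))) = alpha^2 * (t-s)
= 5^2 * (7.5700 - 3.9800)
= 25 * 3.5900
= 89.7500

89.7500


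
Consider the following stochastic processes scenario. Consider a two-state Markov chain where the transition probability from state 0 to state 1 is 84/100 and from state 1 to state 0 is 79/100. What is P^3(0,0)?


Computing P^3 by matrix multiplication.
P = [[0.1600, 0.8400], [0.7900, 0.2100]]
After raising P to the power 3:
P^3(0,0) = 0.3558

0.3558


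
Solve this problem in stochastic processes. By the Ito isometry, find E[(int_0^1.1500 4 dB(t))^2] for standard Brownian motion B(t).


By Ito isometry: E[(int f dB)^2] = int f^2 dt
= 4^2 * 1.1500
= 16 * 1.1500 = 18.4000

18.4000


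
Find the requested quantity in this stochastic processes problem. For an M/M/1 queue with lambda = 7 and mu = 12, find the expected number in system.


rho = 7/12 = 0.5833
L = rho/(1-rho)
= 0.5833/0.4167
= 1.4000

1.4000


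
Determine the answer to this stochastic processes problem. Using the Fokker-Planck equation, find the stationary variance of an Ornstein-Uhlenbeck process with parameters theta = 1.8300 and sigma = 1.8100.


Stationary variance = sigma^2 / (2*theta)
= 1.8100^2 / (2*1.8300)
= 3.2761 / 3.6600
= 0.8951

0.8951


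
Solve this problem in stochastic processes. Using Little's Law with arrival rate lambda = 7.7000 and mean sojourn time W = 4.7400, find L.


Little's Law: L = lambda * W
= 7.7000 * 4.7400
= 36.4980

36.4980


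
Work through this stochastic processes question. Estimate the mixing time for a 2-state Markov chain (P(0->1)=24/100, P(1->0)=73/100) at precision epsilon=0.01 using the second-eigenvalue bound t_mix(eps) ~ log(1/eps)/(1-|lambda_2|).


lambda_2 = |1 - p01 - p10| = |1 - 0.2400 - 0.7300| = 0.0300
t_mix ~ log(1/eps)/(1 - |lambda_2|)
= log(100)/(1 - 0.0300) = 4.6052/0.9700
= 4.7476

4.7476


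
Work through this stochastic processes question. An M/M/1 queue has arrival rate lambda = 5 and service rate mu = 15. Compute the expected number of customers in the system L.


rho = 5/15 = 0.3333
L = rho/(1-rho)
= 0.3333/0.6667
= 0.5000

0.5000


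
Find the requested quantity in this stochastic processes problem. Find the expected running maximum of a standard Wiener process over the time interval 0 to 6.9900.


E(max B(s)) = sqrt(2t/pi)
= sqrt(2*6.9900/pi)
= sqrt(4.4500)
= 2.1095

2.1095


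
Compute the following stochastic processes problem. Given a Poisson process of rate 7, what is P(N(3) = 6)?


P(N(t)=k) = (lambda*t)^k * exp(-lambda*t) / k!
lambda*t = 21
= 21^6 * exp(-21) / 6!
= 85766121 * 7.5826e-10 / 720
= 9.0323e-05

9.0323e-05


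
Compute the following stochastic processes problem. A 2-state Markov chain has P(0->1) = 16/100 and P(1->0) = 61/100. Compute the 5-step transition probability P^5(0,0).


Computing P^5 by matrix multiplication.
P = [[0.8400, 0.1600], [0.6100, 0.3900]]
After raising P to the power 5:
P^5(0,0) = 0.7923

0.7923


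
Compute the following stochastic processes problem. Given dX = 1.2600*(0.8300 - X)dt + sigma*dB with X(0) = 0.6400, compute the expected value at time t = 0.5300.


E[X(t)] = mu + (X(0) - mu)*exp(-theta*t)
= 0.8300 + (0.6400 - 0.8300)*exp(-1.2600*0.5300)
= 0.8300 + -0.1900 * 0.5128
= 0.7326

0.7326


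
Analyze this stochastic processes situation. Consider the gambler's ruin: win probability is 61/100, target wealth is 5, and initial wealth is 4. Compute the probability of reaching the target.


Gambler's ruin formula:
r = q/p = 0.3900/0.6100 = 0.6393
P(win) = (1 - r^i)/(1 - r^N)
= (1 - 0.6393^4)/(1 - 0.6393^5)
= 0.9325

0.9325


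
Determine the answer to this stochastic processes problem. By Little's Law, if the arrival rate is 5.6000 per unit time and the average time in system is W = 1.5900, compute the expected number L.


Little's Law: L = lambda * W
= 5.6000 * 1.5900
= 8.9040

8.9040


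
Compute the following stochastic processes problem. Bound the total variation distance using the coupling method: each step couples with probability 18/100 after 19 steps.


TV distance bound <= (1-delta)^n
= (1 - 0.1800)^19
= 0.8200^19
= 0.0230

0.0230


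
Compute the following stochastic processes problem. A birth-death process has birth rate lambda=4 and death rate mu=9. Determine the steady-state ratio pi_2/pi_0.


For birth-death process, pi_n/pi_0 = (lambda/mu)^n
= (4/9)^2
= 0.1975

0.1975


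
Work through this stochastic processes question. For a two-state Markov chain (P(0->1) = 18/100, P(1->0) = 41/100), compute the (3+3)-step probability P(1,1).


P^6 = P^3 * P^3
Computing via matrix multiplication of the transition matrix.
Entry (1,1) of P^6 = 0.3084

0.3084


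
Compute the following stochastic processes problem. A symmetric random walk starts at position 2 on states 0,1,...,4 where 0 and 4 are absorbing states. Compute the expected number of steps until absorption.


For symmetric RW on 0,...,N with absorbing barriers, E(i) = i*(N-i)
E(2) = 2 * 2 = 4

4


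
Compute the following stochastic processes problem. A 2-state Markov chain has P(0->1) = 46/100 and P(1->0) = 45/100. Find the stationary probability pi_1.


Stationary distribution: pi_0 = p10/(p01+p10), pi_1 = p01/(p01+p10)
p01 = 0.4600, p10 = 0.4500
pi_1 = 0.5055

0.5055


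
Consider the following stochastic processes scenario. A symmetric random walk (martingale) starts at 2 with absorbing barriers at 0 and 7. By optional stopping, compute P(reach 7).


By optional stopping theorem: E(M at tau) = M(0) = 2
P(hit 7)*7 + P(hit 0)*0 = 2
P(hit 7) = (2 - 0)/(7 - 0) = 2/7 = 0.2857

0.2857


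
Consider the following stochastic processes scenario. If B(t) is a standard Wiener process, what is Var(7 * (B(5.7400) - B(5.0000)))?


Var(alpha*(B(t)-B(s))) = alpha^2 * (t-s)
= 7^2 * (5.7400 - 5.0000)
= 49 * 0.7400
= 36.2600

36.2600


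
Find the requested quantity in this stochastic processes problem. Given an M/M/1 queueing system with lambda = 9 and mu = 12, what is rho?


rho = lambda/mu
= 9/12
= 0.7500

0.7500


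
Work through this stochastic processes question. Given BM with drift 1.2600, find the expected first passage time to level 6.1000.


Expected first passage time = a/mu
= 6.1000/1.2600
= 4.8413

4.8413


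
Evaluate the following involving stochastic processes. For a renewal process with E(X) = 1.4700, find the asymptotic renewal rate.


Long-run renewal rate = 1/E(X)
= 1/1.4700
= 0.6803

0.6803


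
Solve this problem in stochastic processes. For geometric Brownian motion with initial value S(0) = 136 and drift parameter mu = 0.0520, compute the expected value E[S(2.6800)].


E[S(t)] = S(0) * exp(mu * t)
= 136 * exp(0.0520 * 2.6800)
= 136 * 1.1495
= 156.3371

156.3371


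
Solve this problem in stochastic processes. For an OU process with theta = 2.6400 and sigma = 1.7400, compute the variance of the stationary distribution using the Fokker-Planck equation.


Stationary variance = sigma^2 / (2*theta)
= 1.7400^2 / (2*2.6400)
= 3.0276 / 5.2800
= 0.5734

0.5734


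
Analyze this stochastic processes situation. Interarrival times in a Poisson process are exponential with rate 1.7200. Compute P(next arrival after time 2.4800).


P(X > t) = exp(-lambda * t)
= exp(-1.7200 * 2.4800)
= exp(-4.2656) = 0.0140

0.0140


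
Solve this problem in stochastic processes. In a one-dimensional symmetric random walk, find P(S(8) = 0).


P(S(8) = 0) = C(8,4) / 4^4
= 70 / 256
= 0.2734

0.2734


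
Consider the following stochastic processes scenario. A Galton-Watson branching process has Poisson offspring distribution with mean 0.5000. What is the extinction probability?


Since mu = 0.5000 <= 1, extinction probability = 1.

1.0000


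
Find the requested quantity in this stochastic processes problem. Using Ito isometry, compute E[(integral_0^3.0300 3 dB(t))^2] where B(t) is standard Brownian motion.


By Ito isometry: E[(int f dB)^2] = int f^2 dt
= 3^2 * 3.0300
= 9 * 3.0300 = 27.2700

27.2700


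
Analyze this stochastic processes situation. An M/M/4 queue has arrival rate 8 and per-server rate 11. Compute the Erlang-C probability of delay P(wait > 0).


a = lambda/mu = 0.7273
rho = a/c = 0.1818
Erlang-C formula applied:
C(c,a) = 0.0069

0.0069


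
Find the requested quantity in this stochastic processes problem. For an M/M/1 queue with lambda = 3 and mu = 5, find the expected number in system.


rho = 3/5 = 0.6000
L = rho/(1-rho)
= 0.6000/0.4000
= 1.5000

1.5000


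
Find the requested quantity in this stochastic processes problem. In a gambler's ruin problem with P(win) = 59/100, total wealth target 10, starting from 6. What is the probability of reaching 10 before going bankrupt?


Gambler's ruin formula:
r = q/p = 0.4100/0.5900 = 0.6949
P(win) = (1 - r^i)/(1 - r^N)
= (1 - 0.6949^6)/(1 - 0.6949^10)
= 0.9113

0.9113


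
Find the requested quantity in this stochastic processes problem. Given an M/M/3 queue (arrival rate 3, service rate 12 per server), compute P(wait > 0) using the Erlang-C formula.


a = lambda/mu = 0.2500
rho = a/c = 0.0833
Erlang-C formula applied:
C(c,a) = 0.0022

0.0022


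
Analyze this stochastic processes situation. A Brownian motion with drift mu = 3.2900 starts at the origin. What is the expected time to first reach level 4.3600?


Expected first passage time = a/mu
= 4.3600/3.2900
= 1.3252

1.3252


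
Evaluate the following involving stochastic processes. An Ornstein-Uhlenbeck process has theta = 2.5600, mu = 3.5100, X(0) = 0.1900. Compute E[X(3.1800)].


E[X(t)] = mu + (X(0) - mu)*exp(-theta*t)
= 3.5100 + (0.1900 - 3.5100)*exp(-2.5600*3.1800)
= 3.5100 + -3.3200 * 2.9140e-04
= 3.5090

3.5090


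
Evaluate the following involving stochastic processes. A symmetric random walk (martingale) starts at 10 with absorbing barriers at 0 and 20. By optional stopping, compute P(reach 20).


By optional stopping theorem: E(M at tau) = M(0) = 10
P(hit 20)*20 + P(hit 0)*0 = 10
P(hit 20) = (10 - 0)/(20 - 0) = 1/2 = 0.5000

0.5000


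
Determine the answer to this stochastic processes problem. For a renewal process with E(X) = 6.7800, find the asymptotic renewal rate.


Long-run renewal rate = 1/E(X)
= 1/6.7800
= 0.1475

0.1475


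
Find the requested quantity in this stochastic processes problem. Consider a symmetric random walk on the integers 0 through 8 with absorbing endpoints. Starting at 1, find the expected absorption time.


For symmetric RW on 0,...,N with absorbing barriers, E(i) = i*(N-i)
E(1) = 1 * 7 = 7

7


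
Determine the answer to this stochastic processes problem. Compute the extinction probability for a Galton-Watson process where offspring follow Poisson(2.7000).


Since mu = 2.7000 > 1, extinction prob q < 1.
Solve s = exp(mu*(s-1)) iteratively.
q = 0.0844

0.0844


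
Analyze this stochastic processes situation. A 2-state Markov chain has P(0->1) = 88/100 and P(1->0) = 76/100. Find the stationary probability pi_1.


Stationary distribution: pi_0 = p10/(p01+p10), pi_1 = p01/(p01+p10)
p01 = 0.8800, p10 = 0.7600
pi_1 = 0.5366

0.5366


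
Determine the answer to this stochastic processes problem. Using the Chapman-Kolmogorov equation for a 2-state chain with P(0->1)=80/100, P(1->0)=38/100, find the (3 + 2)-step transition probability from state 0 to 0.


P^5 = P^3 * P^2
Computing via matrix multiplication of the transition matrix.
Entry (0,0) of P^5 = 0.3219

0.3219


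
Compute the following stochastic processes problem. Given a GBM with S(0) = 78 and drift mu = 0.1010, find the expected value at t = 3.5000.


E[S(t)] = S(0) * exp(mu * t)
= 78 * exp(0.1010 * 3.5000)
= 78 * 1.4240
= 111.0754

111.0754


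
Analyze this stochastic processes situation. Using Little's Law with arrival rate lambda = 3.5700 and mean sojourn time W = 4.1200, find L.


Little's Law: L = lambda * W
= 3.5700 * 4.1200
= 14.7084

14.7084


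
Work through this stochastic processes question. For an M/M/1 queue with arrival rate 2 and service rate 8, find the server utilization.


rho = lambda/mu
= 2/8
= 0.2500

0.2500


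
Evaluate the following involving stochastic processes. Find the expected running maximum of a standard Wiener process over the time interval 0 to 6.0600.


E(max B(s)) = sqrt(2t/pi)
= sqrt(2*6.0600/pi)
= sqrt(3.8579)
= 1.9642

1.9642


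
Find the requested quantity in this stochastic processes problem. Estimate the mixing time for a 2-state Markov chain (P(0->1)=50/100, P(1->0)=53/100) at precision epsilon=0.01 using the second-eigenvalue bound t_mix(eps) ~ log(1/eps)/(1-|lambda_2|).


lambda_2 = |1 - p01 - p10| = |1 - 0.5000 - 0.5300| = 0.0300
t_mix ~ log(1/eps)/(1 - |lambda_2|)
= log(100)/(1 - 0.0300) = 4.6052/0.9700
= 4.7476

4.7476


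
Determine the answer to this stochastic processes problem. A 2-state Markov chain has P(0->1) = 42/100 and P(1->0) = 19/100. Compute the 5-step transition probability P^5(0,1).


Computing P^5 by matrix multiplication.
P = [[0.5800, 0.4200], [0.1900, 0.8100]]
After raising P to the power 5:
P^5(0,1) = 0.6823

0.6823


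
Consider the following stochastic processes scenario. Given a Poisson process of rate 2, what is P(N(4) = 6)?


P(N(t)=k) = (lambda*t)^k * exp(-lambda*t) / k!
lambda*t = 8
= 8^6 * exp(-8) / 6!
= 262144 * 3.3546e-04 / 720
= 0.1221

0.1221


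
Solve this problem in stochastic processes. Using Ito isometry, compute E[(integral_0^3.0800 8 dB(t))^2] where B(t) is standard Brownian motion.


By Ito isometry: E[(int f dB)^2] = int f^2 dt
= 8^2 * 3.0800
= 64 * 3.0800 = 197.1200

197.1200


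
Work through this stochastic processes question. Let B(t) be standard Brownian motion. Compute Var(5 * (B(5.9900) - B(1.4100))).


Var(alpha*(B(t)-B(s))) = alpha^2 * (t-s)
= 5^2 * (5.9900 - 1.4100)
= 25 * 4.5800
= 114.5000

114.5000


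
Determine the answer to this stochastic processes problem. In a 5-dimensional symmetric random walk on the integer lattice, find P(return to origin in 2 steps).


P(return in 2 steps) = P(reverse first step) = 1/(2d)
= 1/10
= 0.1000

0.1000


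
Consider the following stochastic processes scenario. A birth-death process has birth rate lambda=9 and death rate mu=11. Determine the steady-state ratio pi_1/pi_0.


For birth-death process, pi_n/pi_0 = (lambda/mu)^n
= (9/11)^1
= 0.8182

0.8182


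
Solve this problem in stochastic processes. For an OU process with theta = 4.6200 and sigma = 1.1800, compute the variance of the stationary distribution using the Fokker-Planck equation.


Stationary variance = sigma^2 / (2*theta)
= 1.1800^2 / (2*4.6200)
= 1.3924 / 9.2400
= 0.1507

0.1507


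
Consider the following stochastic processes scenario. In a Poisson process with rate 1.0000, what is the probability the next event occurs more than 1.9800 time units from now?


P(X > t) = exp(-lambda * t)
= exp(-1.0000 * 1.9800)
= exp(-1.9800) = 0.1381

0.1381


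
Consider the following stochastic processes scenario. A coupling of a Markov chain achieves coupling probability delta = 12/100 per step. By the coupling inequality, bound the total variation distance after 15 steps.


TV distance bound <= (1-delta)^n
= (1 - 0.1200)^15
= 0.8800^15
= 0.1470

0.1470


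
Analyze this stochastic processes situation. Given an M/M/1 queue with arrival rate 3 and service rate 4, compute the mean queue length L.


rho = 3/4 = 0.7500
L = rho/(1-rho)
= 0.7500/0.2500
= 3.0000

3.0000


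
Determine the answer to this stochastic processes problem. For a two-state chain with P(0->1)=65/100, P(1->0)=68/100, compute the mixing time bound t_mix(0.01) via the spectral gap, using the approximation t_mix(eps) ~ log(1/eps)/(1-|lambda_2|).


lambda_2 = |1 - p01 - p10| = |1 - 0.6500 - 0.6800| = 0.3300
t_mix ~ log(1/eps)/(1 - |lambda_2|)
= log(100)/(1 - 0.3300) = 4.6052/0.6700
= 6.8734

6.8734


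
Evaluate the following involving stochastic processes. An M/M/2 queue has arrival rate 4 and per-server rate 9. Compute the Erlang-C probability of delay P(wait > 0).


a = lambda/mu = 0.4444
rho = a/c = 0.2222
Erlang-C formula applied:
C(c,a) = 0.0808

0.0808


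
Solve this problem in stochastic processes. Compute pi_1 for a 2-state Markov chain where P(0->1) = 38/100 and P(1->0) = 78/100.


Stationary distribution: pi_0 = p10/(p01+p10), pi_1 = p01/(p01+p10)
p01 = 0.3800, p10 = 0.7800
pi_1 = 0.3276

0.3276


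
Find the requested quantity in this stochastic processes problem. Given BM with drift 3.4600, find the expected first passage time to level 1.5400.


Expected first passage time = a/mu
= 1.5400/3.4600
= 0.4451

0.4451


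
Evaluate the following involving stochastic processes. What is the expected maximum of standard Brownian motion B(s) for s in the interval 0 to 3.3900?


E(max B(s)) = sqrt(2t/pi)
= sqrt(2*3.3900/pi)
= sqrt(2.1581)
= 1.4691

1.4691


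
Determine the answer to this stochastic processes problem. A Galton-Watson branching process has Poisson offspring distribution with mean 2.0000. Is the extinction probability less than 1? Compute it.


Since mu = 2.0000 > 1, extinction prob q < 1.
Solve s = exp(mu*(s-1)) iteratively.
q = 0.2032

0.2032


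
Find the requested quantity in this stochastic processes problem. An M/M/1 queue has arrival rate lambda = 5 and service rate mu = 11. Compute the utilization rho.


rho = lambda/mu
= 5/11
= 0.4545

0.4545


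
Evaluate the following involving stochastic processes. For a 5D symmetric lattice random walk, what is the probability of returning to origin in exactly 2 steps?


P(return in 2 steps) = P(reverse first step) = 1/(2d)
= 1/10
= 0.1000

0.1000


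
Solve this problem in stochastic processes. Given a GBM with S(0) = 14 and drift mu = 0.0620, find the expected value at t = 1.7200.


E[S(t)] = S(0) * exp(mu * t)
= 14 * exp(0.0620 * 1.7200)
= 14 * 1.1125
= 15.5755

15.5755


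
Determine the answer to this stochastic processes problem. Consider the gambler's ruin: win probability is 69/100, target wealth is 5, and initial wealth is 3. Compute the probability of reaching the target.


Gambler's ruin formula:
r = q/p = 0.3100/0.6900 = 0.4493
P(win) = (1 - r^i)/(1 - r^N)
= (1 - 0.4493^3)/(1 - 0.4493^5)
= 0.9263

0.9263


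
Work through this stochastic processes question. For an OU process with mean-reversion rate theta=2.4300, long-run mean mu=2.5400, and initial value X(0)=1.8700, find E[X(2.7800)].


E[X(t)] = mu + (X(0) - mu)*exp(-theta*t)
= 2.5400 + (1.8700 - 2.5400)*exp(-2.4300*2.7800)
= 2.5400 + -0.6700 * 0.0012
= 2.5392

2.5392


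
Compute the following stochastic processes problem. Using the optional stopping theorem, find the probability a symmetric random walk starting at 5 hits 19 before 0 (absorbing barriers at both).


By optional stopping theorem: E(M at tau) = M(0) = 5
P(hit 19)*19 + P(hit 0)*0 = 5
P(hit 19) = (5 - 0)/(19 - 0) = 5/19 = 0.2632

0.2632


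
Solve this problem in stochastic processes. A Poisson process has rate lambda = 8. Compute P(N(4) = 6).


P(N(t)=k) = (lambda*t)^k * exp(-lambda*t) / k!
lambda*t = 32
= 32^6 * exp(-32) / 6!
= 1073741824 * 1.2664e-14 / 720
= 1.8886e-08

1.8886e-08


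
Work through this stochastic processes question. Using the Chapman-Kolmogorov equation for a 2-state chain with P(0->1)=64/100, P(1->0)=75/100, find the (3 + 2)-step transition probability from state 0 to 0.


P^5 = P^3 * P^2
Computing via matrix multiplication of the transition matrix.
Entry (0,0) of P^5 = 0.5354

0.5354


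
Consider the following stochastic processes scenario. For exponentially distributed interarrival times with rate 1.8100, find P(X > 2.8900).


P(X > t) = exp(-lambda * t)
= exp(-1.8100 * 2.8900)
= exp(-5.2309) = 0.0053

0.0053


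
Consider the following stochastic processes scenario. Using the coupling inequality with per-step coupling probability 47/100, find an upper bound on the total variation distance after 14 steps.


TV distance bound <= (1-delta)^n
= (1 - 0.4700)^14
= 0.5300^14
= 1.3799e-04

1.3799e-04


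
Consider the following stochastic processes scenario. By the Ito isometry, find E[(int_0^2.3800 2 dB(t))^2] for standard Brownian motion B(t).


By Ito isometry: E[(int f dB)^2] = int f^2 dt
= 2^2 * 2.3800
= 4 * 2.3800 = 9.5200

9.5200


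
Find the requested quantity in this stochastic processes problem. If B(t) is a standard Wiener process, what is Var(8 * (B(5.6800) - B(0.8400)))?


Var(alpha*(B(t)-B(s))) = alpha^2 * (t-s)
= 8^2 * (5.6800 - 0.8400)
= 64 * 4.8400
= 309.7600

309.7600


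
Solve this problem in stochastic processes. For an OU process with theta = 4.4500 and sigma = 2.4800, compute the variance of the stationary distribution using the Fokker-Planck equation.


Stationary variance = sigma^2 / (2*theta)
= 2.4800^2 / (2*4.4500)
= 6.1504 / 8.9000
= 0.6911

0.6911


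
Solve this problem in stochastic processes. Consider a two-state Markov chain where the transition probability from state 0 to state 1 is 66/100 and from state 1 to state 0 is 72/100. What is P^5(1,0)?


Computing P^5 by matrix multiplication.
P = [[0.3400, 0.6600], [0.7200, 0.2800]]
After raising P to the power 5:
P^5(1,0) = 0.5259

0.5259


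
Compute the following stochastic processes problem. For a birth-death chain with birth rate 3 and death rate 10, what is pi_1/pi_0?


For birth-death process, pi_n/pi_0 = (lambda/mu)^n
= (3/10)^1
= 0.3000

0.3000


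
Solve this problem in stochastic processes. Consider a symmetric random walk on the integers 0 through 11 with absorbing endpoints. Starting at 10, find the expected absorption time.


For symmetric RW on 0,...,N with absorbing barriers, E(i) = i*(N-i)
E(10) = 10 * 1 = 10

10


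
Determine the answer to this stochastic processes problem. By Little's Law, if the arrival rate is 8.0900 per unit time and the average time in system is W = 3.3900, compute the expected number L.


Little's Law: L = lambda * W
= 8.0900 * 3.3900
= 27.4251

27.4251


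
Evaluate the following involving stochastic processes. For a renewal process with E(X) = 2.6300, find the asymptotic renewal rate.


Long-run renewal rate = 1/E(X)
= 1/2.6300
= 0.3802

0.3802


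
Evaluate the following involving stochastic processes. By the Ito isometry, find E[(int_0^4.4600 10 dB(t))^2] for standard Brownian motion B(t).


By Ito isometry: E[(int f dB)^2] = int f^2 dt
= 10^2 * 4.4600
= 100 * 4.4600 = 446.0000

446.0000


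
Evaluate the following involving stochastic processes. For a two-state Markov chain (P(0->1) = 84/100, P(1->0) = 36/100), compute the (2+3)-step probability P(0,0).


P^5 = P^2 * P^3
Computing via matrix multiplication of the transition matrix.
Entry (0,0) of P^5 = 0.2998

0.2998


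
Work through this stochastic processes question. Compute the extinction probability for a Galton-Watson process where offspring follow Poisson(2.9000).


Since mu = 2.9000 > 1, extinction prob q < 1.
Solve s = exp(mu*(s-1)) iteratively.
q = 0.0668

0.0668


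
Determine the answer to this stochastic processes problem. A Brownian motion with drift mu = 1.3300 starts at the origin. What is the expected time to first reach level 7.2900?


Expected first passage time = a/mu
= 7.2900/1.3300
= 5.4812

5.4812


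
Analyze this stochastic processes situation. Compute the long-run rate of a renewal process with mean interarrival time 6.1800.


Long-run renewal rate = 1/E(X)
= 1/6.1800
= 0.1618

0.1618


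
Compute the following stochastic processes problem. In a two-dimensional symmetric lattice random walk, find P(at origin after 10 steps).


P = C(10,5)^2 / 4^10
= 252^2 / 1048576
= 63504 / 1048576
= 0.0606

0.0606


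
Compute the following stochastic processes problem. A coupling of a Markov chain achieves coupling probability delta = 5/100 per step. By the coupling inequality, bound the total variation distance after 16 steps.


TV distance bound <= (1-delta)^n
= (1 - 0.0500)^16
= 0.9500^16
= 0.4401

0.4401


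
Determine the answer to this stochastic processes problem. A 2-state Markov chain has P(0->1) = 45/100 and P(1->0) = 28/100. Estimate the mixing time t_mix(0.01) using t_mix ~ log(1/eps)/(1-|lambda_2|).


lambda_2 = |1 - p01 - p10| = |1 - 0.4500 - 0.2800| = 0.2700
t_mix ~ log(1/eps)/(1 - |lambda_2|)
= log(100)/(1 - 0.2700) = 4.6052/0.7300
= 6.3085

6.3085


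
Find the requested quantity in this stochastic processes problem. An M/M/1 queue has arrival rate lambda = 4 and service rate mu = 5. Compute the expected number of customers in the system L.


rho = 4/5 = 0.8000
L = rho/(1-rho)
= 0.8000/0.2000
= 4.0000

4.0000
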